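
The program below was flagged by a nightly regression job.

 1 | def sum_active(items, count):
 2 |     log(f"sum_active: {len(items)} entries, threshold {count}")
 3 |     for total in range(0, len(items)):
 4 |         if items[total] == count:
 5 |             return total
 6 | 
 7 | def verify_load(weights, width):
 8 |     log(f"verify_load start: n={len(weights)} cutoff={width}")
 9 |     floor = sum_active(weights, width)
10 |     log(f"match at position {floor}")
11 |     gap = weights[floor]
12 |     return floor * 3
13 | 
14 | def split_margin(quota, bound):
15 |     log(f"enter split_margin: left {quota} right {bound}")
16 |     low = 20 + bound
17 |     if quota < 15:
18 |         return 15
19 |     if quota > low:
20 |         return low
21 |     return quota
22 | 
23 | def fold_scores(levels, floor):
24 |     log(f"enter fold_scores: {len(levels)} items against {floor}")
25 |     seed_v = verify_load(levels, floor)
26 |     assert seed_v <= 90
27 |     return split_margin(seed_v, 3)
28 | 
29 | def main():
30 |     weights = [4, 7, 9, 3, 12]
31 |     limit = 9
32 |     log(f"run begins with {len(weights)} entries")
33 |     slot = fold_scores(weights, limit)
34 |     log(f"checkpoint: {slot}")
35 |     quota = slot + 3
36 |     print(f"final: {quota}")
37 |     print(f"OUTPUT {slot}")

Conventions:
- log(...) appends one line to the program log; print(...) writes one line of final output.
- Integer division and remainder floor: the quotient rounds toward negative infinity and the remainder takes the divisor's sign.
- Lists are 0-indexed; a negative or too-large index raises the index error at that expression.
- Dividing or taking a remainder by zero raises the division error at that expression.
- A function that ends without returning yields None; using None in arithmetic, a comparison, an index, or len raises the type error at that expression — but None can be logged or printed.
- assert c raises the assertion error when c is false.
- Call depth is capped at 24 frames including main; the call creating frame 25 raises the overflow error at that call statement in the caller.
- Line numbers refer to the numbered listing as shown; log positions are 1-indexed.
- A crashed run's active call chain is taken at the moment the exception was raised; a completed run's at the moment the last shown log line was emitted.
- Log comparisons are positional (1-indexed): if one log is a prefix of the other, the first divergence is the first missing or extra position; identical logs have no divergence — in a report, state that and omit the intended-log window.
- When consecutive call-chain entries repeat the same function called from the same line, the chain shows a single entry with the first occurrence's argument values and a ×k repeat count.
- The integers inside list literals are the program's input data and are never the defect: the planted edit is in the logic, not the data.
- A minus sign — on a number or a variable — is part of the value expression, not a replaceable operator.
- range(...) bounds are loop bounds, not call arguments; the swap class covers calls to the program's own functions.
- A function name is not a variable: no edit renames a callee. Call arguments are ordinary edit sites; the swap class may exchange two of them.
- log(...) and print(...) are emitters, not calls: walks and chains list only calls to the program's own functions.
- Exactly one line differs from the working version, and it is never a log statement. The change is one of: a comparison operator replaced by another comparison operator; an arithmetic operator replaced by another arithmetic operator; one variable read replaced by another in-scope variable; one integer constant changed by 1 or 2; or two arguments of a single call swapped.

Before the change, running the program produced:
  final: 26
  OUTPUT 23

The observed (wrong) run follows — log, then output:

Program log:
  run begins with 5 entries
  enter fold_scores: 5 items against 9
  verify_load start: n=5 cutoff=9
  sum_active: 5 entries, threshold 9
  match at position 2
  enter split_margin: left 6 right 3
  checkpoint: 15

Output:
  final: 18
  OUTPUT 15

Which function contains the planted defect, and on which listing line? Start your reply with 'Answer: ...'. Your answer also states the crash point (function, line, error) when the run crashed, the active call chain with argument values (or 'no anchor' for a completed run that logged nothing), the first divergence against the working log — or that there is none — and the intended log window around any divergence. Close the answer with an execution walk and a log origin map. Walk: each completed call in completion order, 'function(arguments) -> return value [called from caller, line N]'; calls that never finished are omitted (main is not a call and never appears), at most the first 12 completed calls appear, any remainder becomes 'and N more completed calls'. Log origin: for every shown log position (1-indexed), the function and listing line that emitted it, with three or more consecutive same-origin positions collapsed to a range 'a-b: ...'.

Answer: the defect is in verify_load at line 12.
Key fact: Log line 6 is where behavior first shows: 'enter split_margin: left 6 right 3' appears instead of 'enter split_margin: left 27 right 3'.
Call chain: main.
First divergence: at position 6 the run shows 'enter split_margin: left 6 right 3' where the working version logs 'enter split_margin: left 27 right 3'.
Intended log window:
  4: sum_active: 5 entries, threshold 9
  5: match at position 2
  6: enter split_margin: left 27 right 3
  7: checkpoint: 23
Execution walk:
  sum_active([4, 7, 9, 3, 12], 9) -> 2  [called from verify_load, line 9]
  verify_load([4, 7, 9, 3, 12], 9) -> 6  [called from fold_scores, line 25]
  split_margin(6, 3) -> 15  [called from fold_scores, line 27]
  fold_scores([4, 7, 9, 3, 12], 9) -> 15  [called from main, line 33]
Origin of each log line:
  1: from main, line 32
  2: from fold_scores, line 24
  3: from verify_load, line 8
  4: from sum_active, line 2
  5: from verify_load, line 10
  6: from split_margin, line 15
  7: from main, line 34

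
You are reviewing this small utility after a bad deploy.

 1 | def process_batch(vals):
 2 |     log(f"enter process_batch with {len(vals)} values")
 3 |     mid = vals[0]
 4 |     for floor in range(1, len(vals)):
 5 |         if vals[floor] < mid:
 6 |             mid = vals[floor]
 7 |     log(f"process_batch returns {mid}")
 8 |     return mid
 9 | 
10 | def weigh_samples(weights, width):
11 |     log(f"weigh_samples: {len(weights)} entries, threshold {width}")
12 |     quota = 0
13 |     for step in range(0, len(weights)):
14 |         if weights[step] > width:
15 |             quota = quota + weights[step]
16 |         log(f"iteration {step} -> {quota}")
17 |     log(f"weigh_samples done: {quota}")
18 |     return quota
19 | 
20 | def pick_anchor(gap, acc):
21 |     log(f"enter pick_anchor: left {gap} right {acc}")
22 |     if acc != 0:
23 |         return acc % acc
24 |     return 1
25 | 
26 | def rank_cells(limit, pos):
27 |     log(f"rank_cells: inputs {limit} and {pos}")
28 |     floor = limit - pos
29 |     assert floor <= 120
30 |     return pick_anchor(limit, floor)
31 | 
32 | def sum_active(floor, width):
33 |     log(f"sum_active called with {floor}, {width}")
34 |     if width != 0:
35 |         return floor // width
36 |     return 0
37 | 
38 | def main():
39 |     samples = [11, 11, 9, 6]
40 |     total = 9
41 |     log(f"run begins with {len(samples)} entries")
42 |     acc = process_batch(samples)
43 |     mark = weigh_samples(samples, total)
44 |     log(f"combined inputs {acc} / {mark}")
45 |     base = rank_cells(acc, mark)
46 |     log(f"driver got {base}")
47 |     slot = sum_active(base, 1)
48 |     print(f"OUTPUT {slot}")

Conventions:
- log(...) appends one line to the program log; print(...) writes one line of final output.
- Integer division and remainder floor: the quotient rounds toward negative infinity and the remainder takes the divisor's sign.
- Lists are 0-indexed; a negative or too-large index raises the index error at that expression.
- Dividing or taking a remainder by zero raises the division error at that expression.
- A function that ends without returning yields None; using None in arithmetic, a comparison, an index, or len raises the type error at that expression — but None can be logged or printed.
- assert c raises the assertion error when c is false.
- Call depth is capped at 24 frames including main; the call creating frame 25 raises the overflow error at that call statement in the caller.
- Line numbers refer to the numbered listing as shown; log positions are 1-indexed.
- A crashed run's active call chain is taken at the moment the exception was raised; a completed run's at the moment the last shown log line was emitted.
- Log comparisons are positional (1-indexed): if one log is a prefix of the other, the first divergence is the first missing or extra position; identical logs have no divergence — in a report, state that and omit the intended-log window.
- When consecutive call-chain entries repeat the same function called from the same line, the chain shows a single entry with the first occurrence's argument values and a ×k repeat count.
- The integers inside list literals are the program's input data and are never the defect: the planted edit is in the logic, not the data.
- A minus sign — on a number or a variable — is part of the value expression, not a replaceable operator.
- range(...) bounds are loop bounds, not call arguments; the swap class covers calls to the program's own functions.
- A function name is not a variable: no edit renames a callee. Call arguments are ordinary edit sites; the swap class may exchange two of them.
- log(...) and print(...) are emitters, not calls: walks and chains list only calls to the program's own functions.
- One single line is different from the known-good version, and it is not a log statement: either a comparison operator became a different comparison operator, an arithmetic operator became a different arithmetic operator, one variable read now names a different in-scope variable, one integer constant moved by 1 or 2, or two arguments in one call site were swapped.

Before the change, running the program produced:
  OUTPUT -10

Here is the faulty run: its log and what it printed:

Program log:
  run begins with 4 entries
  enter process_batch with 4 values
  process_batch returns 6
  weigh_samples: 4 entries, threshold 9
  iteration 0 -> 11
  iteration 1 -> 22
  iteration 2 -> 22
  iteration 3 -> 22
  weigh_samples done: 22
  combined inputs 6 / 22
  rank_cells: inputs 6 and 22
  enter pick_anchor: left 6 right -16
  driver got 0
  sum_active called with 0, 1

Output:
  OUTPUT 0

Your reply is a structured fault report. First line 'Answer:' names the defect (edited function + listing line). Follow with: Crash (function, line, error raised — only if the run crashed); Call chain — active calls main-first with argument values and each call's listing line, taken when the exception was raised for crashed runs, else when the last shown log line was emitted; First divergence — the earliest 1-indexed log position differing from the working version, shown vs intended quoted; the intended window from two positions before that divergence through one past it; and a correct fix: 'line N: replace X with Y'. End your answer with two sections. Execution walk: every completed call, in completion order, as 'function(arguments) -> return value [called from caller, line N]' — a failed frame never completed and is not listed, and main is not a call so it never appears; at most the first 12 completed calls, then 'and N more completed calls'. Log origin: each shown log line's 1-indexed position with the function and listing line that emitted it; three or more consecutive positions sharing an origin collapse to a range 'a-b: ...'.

Answer: the defect is in pick_anchor at line 23.
Key observation: Log line 13 is where behavior first shows: 'driver got 0' appears instead of 'driver got -10'.
Call chain: main -> sum_active(0, 1) (called at line 47).
First divergence: at position 13 the run shows 'driver got 0' where the working version logs 'driver got -10'.
Intended log window:
  11: rank_cells: inputs 6 and 22
  12: enter pick_anchor: left 6 right -16
  13: driver got -10
  14: sum_active called with -10, 1
Execution walk:
  process_batch([11, 11, 9, 6]) -> 6  [called from main, line 42]
  weigh_samples([11, 11, 9, 6], 9) -> 22  [called from main, line 43]
  pick_anchor(6, -16) -> 0  [called from rank_cells, line 30]
  rank_cells(6, 22) -> 0  [called from main, line 45]
  sum_active(0, 1) -> 0  [called from main, line 47]
Log line origins:
  1: from main, line 41
  2: from process_batch, line 2
  3: from process_batch, line 7
  4: from weigh_samples, line 11
  5-8: from weigh_samples, line 16
  9: from weigh_samples, line 17
  10: from main, line 44
  11: from rank_cells, line 27
  12: from pick_anchor, line 21
  13: from main, line 46
  14: from sum_active, line 33
A correct fix: line 23: replace `acc % acc` with `gap % acc`.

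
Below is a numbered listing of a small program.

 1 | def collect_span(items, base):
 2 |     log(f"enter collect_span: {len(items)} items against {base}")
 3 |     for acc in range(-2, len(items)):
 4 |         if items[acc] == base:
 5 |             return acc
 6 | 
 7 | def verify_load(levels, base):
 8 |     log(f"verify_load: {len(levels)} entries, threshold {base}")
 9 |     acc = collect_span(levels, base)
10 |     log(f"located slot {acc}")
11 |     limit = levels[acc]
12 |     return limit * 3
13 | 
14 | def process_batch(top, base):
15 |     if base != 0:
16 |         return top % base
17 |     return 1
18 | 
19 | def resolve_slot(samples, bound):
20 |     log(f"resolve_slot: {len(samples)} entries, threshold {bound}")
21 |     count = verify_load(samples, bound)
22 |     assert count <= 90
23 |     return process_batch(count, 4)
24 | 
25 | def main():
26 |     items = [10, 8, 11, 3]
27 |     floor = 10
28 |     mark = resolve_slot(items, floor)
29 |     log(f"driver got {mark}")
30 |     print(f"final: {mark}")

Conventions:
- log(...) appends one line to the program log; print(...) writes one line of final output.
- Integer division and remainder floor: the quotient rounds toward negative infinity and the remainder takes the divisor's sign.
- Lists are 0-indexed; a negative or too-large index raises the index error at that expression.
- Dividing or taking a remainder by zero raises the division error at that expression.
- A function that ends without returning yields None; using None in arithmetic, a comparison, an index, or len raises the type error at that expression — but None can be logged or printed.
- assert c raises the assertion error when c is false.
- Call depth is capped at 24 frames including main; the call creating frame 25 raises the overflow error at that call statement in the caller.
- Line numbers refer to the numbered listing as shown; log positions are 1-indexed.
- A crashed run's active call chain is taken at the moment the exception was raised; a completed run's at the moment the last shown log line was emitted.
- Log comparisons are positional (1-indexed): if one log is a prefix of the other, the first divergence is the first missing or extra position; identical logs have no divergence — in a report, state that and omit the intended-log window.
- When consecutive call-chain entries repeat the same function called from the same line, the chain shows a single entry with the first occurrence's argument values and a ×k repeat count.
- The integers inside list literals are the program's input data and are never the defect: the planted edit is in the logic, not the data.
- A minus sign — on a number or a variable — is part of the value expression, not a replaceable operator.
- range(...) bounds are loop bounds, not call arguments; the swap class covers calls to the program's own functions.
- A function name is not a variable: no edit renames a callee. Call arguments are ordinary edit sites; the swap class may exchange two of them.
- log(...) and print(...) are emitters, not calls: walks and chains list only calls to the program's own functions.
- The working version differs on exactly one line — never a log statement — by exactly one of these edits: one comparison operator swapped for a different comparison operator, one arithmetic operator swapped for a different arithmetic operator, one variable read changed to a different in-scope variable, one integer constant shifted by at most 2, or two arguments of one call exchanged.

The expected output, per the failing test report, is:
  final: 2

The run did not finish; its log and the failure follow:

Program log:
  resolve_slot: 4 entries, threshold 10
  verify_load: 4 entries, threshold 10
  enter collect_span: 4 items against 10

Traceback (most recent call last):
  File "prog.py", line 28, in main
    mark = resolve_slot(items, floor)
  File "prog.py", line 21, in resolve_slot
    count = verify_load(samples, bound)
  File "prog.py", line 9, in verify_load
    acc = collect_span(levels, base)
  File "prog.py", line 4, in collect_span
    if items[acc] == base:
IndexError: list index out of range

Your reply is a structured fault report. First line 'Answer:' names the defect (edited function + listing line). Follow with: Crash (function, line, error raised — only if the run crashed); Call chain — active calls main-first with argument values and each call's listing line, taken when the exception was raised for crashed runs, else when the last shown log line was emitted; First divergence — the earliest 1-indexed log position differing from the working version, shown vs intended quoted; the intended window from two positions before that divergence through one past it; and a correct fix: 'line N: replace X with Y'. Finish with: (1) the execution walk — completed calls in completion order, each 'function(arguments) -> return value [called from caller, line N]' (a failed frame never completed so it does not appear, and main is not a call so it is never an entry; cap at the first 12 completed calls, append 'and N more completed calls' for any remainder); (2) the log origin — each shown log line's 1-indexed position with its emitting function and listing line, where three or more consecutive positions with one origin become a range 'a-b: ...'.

Answer: the defect is in collect_span at line 3.
Core observation: Only 3 log lines were emitted before the run died; the intended continuation was 'located slot 0'.
Crash: collect_span, line 4, IndexError.
Call chain: main -> resolve_slot([10, 8, 11, 3], 10) (called at line 28) -> verify_load([10, 8, 11, 3], 10) (called at line 21) -> collect_span([10, 8, 11, 3], 10) (called at line 9).
First divergence: position 4 (shown log ended at 3 lines; the working version continues: 'located slot 0').
Intended log window:
  2: verify_load: 4 entries, threshold 10
  3: enter collect_span: 4 items against 10
  4: located slot 0
  5: driver got 2
Execution walk:
  (no call completed)
Origin of each log line:
  1: logged in resolve_slot at line 20
  2: logged in verify_load at line 8
  3: logged in collect_span at line 2
A correct fix: line 3: replace `-2` with `0`.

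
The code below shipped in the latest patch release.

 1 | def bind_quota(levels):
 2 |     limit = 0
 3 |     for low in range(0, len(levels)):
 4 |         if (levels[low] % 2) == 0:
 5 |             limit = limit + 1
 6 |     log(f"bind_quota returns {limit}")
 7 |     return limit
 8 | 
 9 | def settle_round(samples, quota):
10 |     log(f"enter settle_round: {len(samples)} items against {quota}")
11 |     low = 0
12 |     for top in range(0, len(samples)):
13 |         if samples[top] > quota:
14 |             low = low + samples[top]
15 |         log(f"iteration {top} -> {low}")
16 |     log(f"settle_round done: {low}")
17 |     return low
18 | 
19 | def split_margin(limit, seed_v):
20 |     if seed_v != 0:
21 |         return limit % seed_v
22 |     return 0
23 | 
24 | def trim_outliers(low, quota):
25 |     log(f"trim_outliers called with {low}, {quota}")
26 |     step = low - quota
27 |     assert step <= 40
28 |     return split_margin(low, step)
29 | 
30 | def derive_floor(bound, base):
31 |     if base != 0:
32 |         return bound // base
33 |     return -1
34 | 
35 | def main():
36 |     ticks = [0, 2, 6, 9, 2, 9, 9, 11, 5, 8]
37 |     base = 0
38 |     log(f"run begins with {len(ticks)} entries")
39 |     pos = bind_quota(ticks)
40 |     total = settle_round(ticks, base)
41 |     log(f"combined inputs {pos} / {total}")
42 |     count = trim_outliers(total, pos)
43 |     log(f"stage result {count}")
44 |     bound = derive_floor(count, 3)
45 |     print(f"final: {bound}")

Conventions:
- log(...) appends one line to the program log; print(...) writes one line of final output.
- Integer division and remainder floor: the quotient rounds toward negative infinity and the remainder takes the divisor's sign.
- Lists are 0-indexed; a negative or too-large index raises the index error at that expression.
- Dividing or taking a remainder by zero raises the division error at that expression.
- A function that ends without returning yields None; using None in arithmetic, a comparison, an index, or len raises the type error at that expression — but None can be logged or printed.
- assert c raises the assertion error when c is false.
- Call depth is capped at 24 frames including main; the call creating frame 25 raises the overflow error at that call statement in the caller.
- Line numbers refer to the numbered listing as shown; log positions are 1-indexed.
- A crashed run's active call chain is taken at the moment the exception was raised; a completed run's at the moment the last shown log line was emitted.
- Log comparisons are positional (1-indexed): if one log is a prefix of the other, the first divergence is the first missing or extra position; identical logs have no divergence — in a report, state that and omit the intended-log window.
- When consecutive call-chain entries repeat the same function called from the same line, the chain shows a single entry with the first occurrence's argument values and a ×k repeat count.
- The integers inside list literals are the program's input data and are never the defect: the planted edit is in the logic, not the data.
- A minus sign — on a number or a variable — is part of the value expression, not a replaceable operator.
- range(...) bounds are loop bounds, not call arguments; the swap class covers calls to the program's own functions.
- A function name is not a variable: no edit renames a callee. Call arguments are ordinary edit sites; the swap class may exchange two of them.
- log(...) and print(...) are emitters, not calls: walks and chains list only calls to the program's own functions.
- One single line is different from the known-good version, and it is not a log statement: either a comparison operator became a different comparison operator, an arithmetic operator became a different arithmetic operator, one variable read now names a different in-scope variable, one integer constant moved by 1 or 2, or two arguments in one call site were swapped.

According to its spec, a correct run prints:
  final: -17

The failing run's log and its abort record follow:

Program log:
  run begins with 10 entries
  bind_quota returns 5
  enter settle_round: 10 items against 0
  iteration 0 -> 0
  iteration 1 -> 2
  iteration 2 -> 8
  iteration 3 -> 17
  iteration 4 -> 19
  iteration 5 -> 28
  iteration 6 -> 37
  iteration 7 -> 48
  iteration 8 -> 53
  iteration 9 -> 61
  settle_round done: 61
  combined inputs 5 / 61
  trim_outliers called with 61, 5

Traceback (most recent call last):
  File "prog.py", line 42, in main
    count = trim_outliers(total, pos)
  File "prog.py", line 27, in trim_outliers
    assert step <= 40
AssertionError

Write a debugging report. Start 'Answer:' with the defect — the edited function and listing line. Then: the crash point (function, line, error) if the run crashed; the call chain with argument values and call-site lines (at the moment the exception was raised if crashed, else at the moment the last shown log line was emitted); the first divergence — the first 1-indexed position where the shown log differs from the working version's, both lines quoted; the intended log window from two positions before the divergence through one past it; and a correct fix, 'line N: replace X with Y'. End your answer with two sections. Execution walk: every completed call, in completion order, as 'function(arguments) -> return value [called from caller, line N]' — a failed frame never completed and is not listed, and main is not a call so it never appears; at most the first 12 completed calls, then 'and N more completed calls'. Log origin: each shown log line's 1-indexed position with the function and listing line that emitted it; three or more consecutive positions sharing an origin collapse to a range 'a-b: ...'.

Answer: the defect is in main at line 42.
The tell: Everything matches until log position 16, which reads 'trim_outliers called with 61, 5' in place of 'trim_outliers called with 5, 61'.
Crash: trim_outliers, line 27, AssertionError.
Call chain: main -> trim_outliers(61, 5) (called at line 42).
First divergence: position 16 — shown 'trim_outliers called with 61, 5', intended 'trim_outliers called with 5, 61'.
Intended log window:
  14: settle_round done: 61
  15: combined inputs 5 / 61
  16: trim_outliers called with 5, 61
  17: stage result -51
Execution walk:
  bind_quota([0, 2, 6, 9, 2, 9, 9, 11, 5, 8]) -> 5  [called from main, line 39]
  settle_round([0, 2, 6, 9, 2, 9, 9, 11, 5, 8], 0) -> 61  [called from main, line 40]
Log origins:
  1: from main, line 38
  2: from bind_quota, line 6
  3: from settle_round, line 10
  4-13: from settle_round, line 15
  14: from settle_round, line 16
  15: from main, line 41
  16: from trim_outliers, line 25
A correct fix: line 42: replace `trim_outliers(total, pos)` with `trim_outliers(pos, total)`.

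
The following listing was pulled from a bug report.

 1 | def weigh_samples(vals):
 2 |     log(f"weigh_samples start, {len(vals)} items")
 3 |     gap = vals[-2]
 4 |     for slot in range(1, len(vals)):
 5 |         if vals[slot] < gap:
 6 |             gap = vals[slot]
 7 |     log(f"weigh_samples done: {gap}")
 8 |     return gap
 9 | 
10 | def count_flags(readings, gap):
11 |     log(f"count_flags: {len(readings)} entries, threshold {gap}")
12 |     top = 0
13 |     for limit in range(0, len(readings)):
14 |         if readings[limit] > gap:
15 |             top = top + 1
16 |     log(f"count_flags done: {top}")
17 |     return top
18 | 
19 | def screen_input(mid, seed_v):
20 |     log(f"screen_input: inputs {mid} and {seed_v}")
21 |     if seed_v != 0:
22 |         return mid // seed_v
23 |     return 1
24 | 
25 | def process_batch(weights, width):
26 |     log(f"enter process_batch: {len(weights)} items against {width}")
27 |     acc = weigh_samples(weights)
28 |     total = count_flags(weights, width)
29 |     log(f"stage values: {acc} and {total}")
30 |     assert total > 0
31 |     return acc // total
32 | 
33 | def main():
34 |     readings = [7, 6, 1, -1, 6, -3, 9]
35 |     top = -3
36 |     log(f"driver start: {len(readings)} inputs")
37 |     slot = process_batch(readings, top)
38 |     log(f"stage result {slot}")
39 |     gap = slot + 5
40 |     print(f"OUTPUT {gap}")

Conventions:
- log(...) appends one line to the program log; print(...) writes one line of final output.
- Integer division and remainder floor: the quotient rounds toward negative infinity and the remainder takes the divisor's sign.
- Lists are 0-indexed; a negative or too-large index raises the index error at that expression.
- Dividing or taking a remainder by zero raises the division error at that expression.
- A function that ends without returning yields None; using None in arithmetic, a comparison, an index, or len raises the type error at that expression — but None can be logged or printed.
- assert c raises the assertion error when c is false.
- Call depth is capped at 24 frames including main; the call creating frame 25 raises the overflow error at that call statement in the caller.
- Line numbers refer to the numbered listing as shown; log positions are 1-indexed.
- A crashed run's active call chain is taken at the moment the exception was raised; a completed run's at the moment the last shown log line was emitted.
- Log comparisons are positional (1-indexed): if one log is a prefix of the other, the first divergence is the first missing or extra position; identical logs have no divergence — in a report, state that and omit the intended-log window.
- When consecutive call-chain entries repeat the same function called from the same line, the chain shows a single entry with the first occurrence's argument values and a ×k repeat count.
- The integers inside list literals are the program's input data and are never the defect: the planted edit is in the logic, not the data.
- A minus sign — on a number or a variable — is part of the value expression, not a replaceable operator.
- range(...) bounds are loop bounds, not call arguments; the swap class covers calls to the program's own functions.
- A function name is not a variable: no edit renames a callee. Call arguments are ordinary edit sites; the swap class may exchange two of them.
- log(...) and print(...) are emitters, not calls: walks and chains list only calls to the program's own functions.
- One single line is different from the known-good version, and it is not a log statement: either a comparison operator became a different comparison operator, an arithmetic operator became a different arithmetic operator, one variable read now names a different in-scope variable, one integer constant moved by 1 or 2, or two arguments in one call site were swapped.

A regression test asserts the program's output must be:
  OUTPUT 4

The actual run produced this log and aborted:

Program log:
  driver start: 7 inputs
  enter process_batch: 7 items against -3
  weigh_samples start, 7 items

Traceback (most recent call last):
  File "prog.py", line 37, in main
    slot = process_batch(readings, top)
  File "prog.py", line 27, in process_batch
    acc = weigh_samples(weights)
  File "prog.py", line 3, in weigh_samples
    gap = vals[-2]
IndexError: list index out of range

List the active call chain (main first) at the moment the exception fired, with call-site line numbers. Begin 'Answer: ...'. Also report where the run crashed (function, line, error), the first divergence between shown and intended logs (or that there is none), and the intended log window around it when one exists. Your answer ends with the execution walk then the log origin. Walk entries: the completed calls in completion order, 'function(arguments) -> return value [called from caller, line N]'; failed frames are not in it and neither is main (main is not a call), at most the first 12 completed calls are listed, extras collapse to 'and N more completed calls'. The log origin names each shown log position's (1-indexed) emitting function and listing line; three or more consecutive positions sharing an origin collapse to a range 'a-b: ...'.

Answer: main -> process_batch (called at line 37) -> weigh_samples (called at line 27).
Core observation: After 3 matching log lines the faulty run goes silent, while the working version continues with 'weigh_samples done: -3'.
Crash: weigh_samples, line 3, IndexError.
First divergence: position 4 — the faulty run's log ends after 3 lines; the working version continues with 'weigh_samples done: -3'.
Intended log window:
  2: enter process_batch: 7 items against -3
  3: weigh_samples start, 7 items
  4: weigh_samples done: -3
  5: count_flags: 7 entries, threshold -3
Execution walk:
  (no call completed)
Log line origins:
  1: emitted by main (line 36)
  2: emitted by process_batch (line 26)
  3: emitted by weigh_samples (line 2)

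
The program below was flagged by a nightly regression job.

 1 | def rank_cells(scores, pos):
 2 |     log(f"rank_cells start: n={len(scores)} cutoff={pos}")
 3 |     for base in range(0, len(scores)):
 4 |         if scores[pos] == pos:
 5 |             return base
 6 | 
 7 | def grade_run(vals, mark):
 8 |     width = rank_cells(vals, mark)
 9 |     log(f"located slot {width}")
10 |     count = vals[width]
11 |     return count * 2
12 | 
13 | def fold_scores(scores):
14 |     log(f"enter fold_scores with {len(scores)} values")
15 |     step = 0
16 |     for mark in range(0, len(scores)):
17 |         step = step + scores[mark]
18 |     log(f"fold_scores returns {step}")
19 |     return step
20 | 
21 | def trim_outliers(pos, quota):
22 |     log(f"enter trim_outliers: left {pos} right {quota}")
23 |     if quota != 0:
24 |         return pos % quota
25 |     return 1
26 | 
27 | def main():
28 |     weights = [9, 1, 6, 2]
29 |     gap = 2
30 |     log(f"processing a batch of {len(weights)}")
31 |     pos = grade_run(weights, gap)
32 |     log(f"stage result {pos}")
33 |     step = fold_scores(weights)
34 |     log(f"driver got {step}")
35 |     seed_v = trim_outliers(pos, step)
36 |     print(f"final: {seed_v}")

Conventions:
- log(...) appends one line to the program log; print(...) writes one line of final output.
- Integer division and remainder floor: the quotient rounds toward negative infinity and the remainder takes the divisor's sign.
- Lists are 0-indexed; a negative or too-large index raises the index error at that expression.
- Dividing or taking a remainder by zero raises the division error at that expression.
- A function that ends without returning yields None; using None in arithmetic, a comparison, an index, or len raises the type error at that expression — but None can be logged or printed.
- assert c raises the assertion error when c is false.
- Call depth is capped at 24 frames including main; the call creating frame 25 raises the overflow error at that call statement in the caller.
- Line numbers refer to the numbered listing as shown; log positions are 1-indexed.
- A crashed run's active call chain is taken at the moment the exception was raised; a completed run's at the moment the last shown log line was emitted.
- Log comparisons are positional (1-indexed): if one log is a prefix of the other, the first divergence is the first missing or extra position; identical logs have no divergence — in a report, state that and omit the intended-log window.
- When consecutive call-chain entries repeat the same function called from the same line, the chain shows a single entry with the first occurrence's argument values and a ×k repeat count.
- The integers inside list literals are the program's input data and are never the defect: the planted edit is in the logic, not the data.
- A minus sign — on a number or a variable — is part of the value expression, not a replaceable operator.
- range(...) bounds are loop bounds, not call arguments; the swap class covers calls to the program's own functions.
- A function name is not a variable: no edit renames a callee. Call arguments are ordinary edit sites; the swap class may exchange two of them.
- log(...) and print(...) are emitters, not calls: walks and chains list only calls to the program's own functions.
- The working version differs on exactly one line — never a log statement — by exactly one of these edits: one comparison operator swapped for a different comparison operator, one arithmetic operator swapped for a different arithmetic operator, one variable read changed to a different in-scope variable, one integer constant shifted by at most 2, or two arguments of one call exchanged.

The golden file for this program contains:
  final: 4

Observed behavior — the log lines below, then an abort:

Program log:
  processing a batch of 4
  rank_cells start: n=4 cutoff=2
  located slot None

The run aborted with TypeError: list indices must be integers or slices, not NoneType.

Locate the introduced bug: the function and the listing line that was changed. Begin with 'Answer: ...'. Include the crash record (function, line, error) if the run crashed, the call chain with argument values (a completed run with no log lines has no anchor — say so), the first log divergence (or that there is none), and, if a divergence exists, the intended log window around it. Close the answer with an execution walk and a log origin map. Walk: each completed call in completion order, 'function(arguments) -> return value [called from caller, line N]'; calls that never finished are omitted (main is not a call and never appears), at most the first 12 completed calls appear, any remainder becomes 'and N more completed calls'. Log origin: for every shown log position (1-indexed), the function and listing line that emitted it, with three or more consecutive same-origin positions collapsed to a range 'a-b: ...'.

Answer: the defect is in rank_cells at line 4.
The tell: The log first diverges at position 3: the faulty run prints 'located slot None' where the working version prints 'located slot 3'.
Crash: grade_run, line 10, TypeError.
Call chain: main -> grade_run([9, 1, 6, 2], 2) (called at line 31).
First divergence: at position 3 the run shows 'located slot None' where the working version logs 'located slot 3'.
Intended log window:
  1: processing a batch of 4
  2: rank_cells start: n=4 cutoff=2
  3: located slot 3
  4: stage result 4
Execution walk:
  rank_cells([9, 1, 6, 2], 2) -> None  [called from grade_run, line 8]
Origin of each log line:
  1: emitted by main (line 30)
  2: emitted by rank_cells (line 2)
  3: emitted by grade_run (line 9)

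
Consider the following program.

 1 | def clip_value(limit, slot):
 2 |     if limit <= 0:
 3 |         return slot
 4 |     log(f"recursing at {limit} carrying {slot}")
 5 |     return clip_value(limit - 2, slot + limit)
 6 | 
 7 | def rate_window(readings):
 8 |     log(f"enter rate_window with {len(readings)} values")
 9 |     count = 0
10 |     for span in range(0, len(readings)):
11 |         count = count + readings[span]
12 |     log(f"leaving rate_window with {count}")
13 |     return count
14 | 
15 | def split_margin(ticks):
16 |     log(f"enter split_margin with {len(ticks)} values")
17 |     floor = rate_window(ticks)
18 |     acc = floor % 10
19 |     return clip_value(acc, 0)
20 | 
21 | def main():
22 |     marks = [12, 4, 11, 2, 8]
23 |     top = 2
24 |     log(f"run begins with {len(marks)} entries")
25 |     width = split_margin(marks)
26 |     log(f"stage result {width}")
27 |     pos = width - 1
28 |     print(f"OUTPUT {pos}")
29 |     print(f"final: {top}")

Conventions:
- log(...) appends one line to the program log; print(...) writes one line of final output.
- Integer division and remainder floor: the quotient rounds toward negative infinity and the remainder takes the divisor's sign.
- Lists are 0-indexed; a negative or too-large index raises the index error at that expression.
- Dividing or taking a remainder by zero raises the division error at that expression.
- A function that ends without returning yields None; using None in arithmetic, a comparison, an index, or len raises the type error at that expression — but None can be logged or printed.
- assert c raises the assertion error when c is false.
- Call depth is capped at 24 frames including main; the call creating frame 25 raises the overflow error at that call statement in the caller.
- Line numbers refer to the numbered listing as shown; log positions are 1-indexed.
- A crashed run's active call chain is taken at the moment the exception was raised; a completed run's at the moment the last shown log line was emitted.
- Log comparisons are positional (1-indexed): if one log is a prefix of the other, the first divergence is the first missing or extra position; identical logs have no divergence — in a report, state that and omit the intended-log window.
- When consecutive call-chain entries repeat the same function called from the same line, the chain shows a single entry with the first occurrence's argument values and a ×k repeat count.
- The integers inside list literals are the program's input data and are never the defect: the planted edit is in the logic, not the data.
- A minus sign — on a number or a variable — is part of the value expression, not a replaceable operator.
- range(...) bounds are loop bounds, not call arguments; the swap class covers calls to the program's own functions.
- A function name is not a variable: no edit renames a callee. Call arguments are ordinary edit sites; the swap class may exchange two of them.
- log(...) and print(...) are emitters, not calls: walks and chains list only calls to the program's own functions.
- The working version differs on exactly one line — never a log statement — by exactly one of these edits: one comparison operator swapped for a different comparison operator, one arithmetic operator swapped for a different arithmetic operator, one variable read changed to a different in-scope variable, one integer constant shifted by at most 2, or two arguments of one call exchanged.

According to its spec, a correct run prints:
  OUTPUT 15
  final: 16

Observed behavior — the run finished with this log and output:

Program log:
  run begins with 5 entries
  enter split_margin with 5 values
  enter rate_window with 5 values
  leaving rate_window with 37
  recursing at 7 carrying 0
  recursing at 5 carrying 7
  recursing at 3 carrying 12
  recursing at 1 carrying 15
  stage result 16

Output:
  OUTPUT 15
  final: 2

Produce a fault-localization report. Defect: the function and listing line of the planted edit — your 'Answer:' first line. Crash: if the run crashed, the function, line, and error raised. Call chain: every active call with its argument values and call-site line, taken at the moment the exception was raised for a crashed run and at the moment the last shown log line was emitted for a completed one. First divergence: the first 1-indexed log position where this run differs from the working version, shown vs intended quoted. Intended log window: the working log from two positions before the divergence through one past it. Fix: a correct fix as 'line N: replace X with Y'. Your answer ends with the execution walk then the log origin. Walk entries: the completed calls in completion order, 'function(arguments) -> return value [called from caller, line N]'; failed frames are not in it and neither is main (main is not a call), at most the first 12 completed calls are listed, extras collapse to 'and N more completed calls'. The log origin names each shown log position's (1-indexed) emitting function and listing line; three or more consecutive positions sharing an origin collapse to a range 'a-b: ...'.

Answer: the defect is in main at line 29.
The tell: The logs agree in full; only the final output differs.
Call chain: main.
First divergence: none; the two logs match at every position.
Execution walk:
  rate_window([12, 4, 11, 2, 8]) -> 37  [called from split_margin, line 17]
  clip_value(-1, 16) -> 16  [called from clip_value, line 5]
  clip_value(1, 15) -> 16  [called from clip_value, line 5]
  clip_value(3, 12) -> 16  [called from clip_value, line 5]
  clip_value(5, 7) -> 16  [called from clip_value, line 5]
  clip_value(7, 0) -> 16  [called from split_margin, line 19]
  split_margin([12, 4, 11, 2, 8]) -> 16  [called from main, line 25]
Origin of each log line:
  1: logged in main at line 24
  2: logged in split_margin at line 16
  3: logged in rate_window at line 8
  4: logged in rate_window at line 12
  5-8: logged in clip_value at line 4
  9: logged in main at line 26
A correct fix: line 29: replace `top` with `width`.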